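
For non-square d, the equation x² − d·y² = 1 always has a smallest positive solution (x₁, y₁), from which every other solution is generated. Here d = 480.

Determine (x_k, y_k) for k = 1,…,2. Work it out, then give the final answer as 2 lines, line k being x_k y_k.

√480 = [21; 1,9,1,42, …], period ℓ=4 (even) → k=3
step 0: (21, 1)  from 21·(1,0) + (0,1)
step 1: (22, 1)  from 1·(21,1) + (1,0)
step 2: (219, 10)  from 9·(22,1) + (21,1)
step 3: (241, 11)  from 1·(219,10) + (22,1)
fundamental: x₁=241, y₁=11  (since 58081 − 480·121 = 1)
(x_2, y_2) = (241·241 + 480·11·11, 241·11 + 11·241) = (116161, 5302)

241 11
116161 5302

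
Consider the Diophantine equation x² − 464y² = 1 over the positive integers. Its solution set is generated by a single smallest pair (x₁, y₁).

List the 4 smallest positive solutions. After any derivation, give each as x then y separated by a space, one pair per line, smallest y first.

9801 455
192119201 8918910
3765920568201 174828473365
73819574785756801 3426987725981820

d=464: √d = [21; 1,1,5,1,1,1,5,1,1,42] (ℓ=10, even), read p_9/q_9
i=0: a=21 ⇒ p=21, q=1
…
i=2: a=1 ⇒ p=43, q=2
…
i=5: a=1 ⇒ p=517, q=24
…
i=8: a=1 ⇒ p=5299, q=246
i=9: a=1 ⇒ p=9801, q=455
fundamental: x₁=9801, y₁=455  (since 96059601 − 464·207025 = 1)
n=2: (9801,455)∘(9801,455) = (9801·9801+464·455·455, 9801·455+455·9801) = (192119201,8918910)
n=3: (192119201,8918910)∘(9801,455) = (9801·192119201+464·455·8918910, 9801·8918910+455·192119201) = (3765920568201,174828473365)
n=4: (3765920568201,174828473365)∘(9801,455) = (9801·3765920568201+464·455·174828473365, 9801·174828473365+455·3765920568201) = (73819574785756801,3426987725981820)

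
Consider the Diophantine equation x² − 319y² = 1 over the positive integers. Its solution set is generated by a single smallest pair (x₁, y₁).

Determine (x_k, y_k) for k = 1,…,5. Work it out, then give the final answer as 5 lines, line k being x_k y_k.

d=319: √d = [17; 1,6,5,1,4,…,6,1,34] (ℓ=14, even), read p_13/q_13
a_0=17:  p_0=17·1+0=17,  q_0=17·0+1=1
…
a_2=6:  p_2=6·18+17=125,  q_2=6·1+1=7
…
a_4=1:  p_4=1·643+125=768,  q_4=1·36+7=43
…
a_7=1:  p_7=1·11913+3715=15628,  q_7=1·667+208=875
a_8=3:  p_8=3·15628+11913=58797,  q_8=3·875+667=3292
…
a_12=6:  p_12=6·1798881+309613=11102899,  q_12=6·100718+17335=621643
a_13=1:  p_13=1·11102899+1798881=12901780,  q_13=1·621643+100718=722361
→ (12901780, 722361).  Check: 12901780²=166455927168400, 319·722361²=166455927168399, difference 1.
(12901780+722361√319)^2 = 332911854336799 + 18639485405160√319
(12901780+722361√319)^3 = 8590311008090840302660 + 480965080021169647239√319
(12901780+722361√319)^4 = 221660605515932150288251132801 + 12410611300231033623224965680√319
(12901780+722361√319)^5 = 5719632734066677605580897309458268900 + 320237953322189008993822774252173561√319

12901780 722361
332911854336799 18639485405160
8590311008090840302660 480965080021169647239
221660605515932150288251132801 12410611300231033623224965680
5719632734066677605580897309458268900 320237953322189008993822774252173561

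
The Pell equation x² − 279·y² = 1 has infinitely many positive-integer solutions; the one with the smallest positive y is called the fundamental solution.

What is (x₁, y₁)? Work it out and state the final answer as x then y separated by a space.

√279 → a₀=16, period (1,2,2,1,2,2,1,32); ℓ=8 even so k=7
a_0=16:  p_0=16·1+0=16,  q_0=16·0+1=1
…
a_2=2:  p_2=2·17+16=50,  q_2=2·1+1=3
…
a_4=1:  p_4=1·117+50=167,  q_4=1·7+3=10
a_5=2:  p_5=2·167+117=451,  q_5=2·10+7=27
a_6=2:  p_6=2·451+167=1069,  q_6=2·27+10=64
a_7=1:  p_7=1·1069+451=1520,  q_7=1·64+27=91
→ (1520, 91).  Check: 1520²=2310400, 279·91²=2310399, difference 1.

1520 91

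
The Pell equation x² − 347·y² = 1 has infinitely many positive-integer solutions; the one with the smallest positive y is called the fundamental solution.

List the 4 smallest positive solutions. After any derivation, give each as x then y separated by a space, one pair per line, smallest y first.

√347 → a₀=18, period (1,1,1,2,4,…,1,1,36); ℓ=14 even so k=13
a_0=18:  p_0=18·1+0=18,  q_0=18·0+1=1
…
a_2=1:  p_2=1·19+18=37,  q_2=1·1+1=2
a_3=1:  p_3=1·37+19=56,  q_3=1·2+1=3
…
a_5=4:  p_5=4·149+56=652,  q_5=4·8+3=35
a_6=1:  p_6=1·652+149=801,  q_6=1·35+8=43
a_7=17:  p_7=17·801+652=14269,  q_7=17·43+35=766
a_8=1:  p_8=1·14269+801=15070,  q_8=1·766+43=809
a_9=4:  p_9=4·15070+14269=74549,  q_9=4·809+766=4002
a_10=2:  p_10=2·74549+15070=164168,  q_10=2·4002+809=8813
…
a_12=1:  p_12=1·238717+164168=402885,  q_12=1·12815+8813=21628
a_13=1:  p_13=1·402885+238717=641602,  q_13=1·21628+12815=34443
→ (641602, 34443).  Check: 641602²=411653126404, 347·34443²=411653126403, difference 1.
(641602+34443√347)^2 = 823306252807 + 44197395372√347
(641602+34443√347)^3 = 1056469876826312026 + 56714274530897445√347
(641602+34443√347)^4 = 1355666371822207590758497 + 72775983935101527618408√347

641602 34443
823306252807 44197395372
1056469876826312026 56714274530897445
1355666371822207590758497 72775983935101527618408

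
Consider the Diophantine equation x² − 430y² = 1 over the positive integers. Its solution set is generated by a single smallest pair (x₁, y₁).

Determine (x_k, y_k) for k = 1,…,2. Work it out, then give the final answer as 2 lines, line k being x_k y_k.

2862251 138030
16384961574001 790153011060

[20; 1,2,1,3,1,…,2,1,40] for √430; ℓ=14 ⇒ convergent index 13
a_0=20:  p_0=20·1+0=20,  q_0=20·0+1=1
a_1=1:  p_1=1·20+1=21,  q_1=1·1+0=1
a_2=2:  p_2=2·21+20=62,  q_2=2·1+1=3
a_3=1:  p_3=1·62+21=83,  q_3=1·3+1=4
…
a_6=6:  p_6=6·394+311=2675,  q_6=6·19+15=129
a_7=8:  p_7=8·2675+394=21794,  q_7=8·129+19=1051
…
a_9=1:  p_9=1·133439+21794=155233,  q_9=1·6435+1051=7486
…
a_11=1:  p_11=1·599138+155233=754371,  q_11=1·28893+7486=36379
a_12=2:  p_12=2·754371+599138=2107880,  q_12=2·36379+28893=101651
a_13=1:  p_13=1·2107880+754371=2862251,  q_13=1·101651+36379=138030
(x₁, y₁) = (2862251, 138030);  2862251² − 430·138030² = 1 ✓
n=2: (2862251,138030)∘(2862251,138030) = (2862251·2862251+430·138030·138030, 2862251·138030+138030·2862251) = (16384961574001,790153011060)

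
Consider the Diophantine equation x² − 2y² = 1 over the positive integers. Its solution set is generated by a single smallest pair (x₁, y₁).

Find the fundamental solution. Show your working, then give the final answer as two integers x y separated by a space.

√2 = [1; 2, …], period ℓ=1 (odd) → k=1
k=0  a_k=1  p_k/q_k = 1/1
k=1  a_k=2  p_k/q_k = 3/2
→ (3, 2).  Check: 3²=9, 2·2²=8, difference 1.

3 2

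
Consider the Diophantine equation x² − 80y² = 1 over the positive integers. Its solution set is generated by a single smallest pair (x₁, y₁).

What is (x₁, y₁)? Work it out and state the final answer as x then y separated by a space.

9 1

d=80: √d = [8; 1,16] (ℓ=2, even), read p_1/q_1
a_0=8:  p_0=8·1+0=8,  q_0=8·0+1=1
a_1=1:  p_1=1·8+1=9,  q_1=1·1+0=1
→ (9, 1).  Check: 9²=81, 80·1²=80, difference 1.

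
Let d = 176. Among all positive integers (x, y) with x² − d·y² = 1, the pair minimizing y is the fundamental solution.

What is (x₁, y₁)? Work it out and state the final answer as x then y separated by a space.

[13; 3,1,3,26] for √176; ℓ=4 ⇒ convergent index 3
k=0  a_k=13  p_k/q_k = 13/1
k=1  a_k=3  p_k/q_k = 40/3
k=2  a_k=1  p_k/q_k = 53/4
k=3  a_k=3  p_k/q_k = 199/15
(x₁, y₁) = (199, 15);  199² − 176·15² = 1 ✓

199 15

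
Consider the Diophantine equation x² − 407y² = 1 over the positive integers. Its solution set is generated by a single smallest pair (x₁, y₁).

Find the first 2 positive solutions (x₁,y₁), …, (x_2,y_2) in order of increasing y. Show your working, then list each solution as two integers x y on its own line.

2663 132
14183137 703032

d=407: √d = [20; 5,1,2,1,5,40] (ℓ=6, even), read p_5/q_5
step 0: (20, 1)  from 20·(1,0) + (0,1)
step 1: (101, 5)  from 5·(20,1) + (1,0)
step 2: (121, 6)  from 1·(101,5) + (20,1)
step 3: (343, 17)  from 2·(121,6) + (101,5)
step 4: (464, 23)  from 1·(343,17) + (121,6)
step 5: (2663, 132)  from 5·(464,23) + (343,17)
→ (2663, 132).  Check: 2663²=7091569, 407·132²=7091568, difference 1.
(x_2, y_2) = (2663·2663 + 407·132·132, 2663·132 + 132·2663) = (14183137, 703032)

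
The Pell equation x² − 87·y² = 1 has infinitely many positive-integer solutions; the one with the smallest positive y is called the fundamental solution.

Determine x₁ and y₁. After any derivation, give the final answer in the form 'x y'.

[9; 3,18] for √87; ℓ=2 ⇒ convergent index 1
step 0: (9, 1)  from 9·(1,0) + (0,1)
step 1: (28, 3)  from 3·(9,1) + (1,0)
fundamental: x₁=28, y₁=3  (since 784 − 87·9 = 1)

28 3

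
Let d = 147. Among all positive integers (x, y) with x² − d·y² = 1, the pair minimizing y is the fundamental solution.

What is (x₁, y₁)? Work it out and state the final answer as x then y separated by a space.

[12; 8,24] for √147; ℓ=2 ⇒ convergent index 1
k=0  a_k=12  p_k/q_k = 12/1
k=1  a_k=8  p_k/q_k = 97/8
→ (97, 8).  Check: 97²=9409, 147·8²=9408, difference 1.

97 8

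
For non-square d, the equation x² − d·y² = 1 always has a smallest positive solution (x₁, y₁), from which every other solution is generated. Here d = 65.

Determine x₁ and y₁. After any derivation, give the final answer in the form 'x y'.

129 16

[8; 16] for √65; ℓ=1 ⇒ convergent index 1
a_0=8:  p_0=8·1+0=8,  q_0=8·0+1=1
a_1=16:  p_1=16·8+1=129,  q_1=16·1+0=16
(x₁, y₁) = (129, 16);  129² − 65·16² = 1 ✓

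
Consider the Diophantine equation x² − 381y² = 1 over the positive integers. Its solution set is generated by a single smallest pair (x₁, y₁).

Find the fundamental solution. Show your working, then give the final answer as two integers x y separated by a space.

√381 → a₀=19, period (1,1,12,1,1,38); ℓ=6 even so k=5
step 0: (19, 1)  from 19·(1,0) + (0,1)
step 1: (20, 1)  from 1·(19,1) + (1,0)
step 2: (39, 2)  from 1·(20,1) + (19,1)
step 3: (488, 25)  from 12·(39,2) + (20,1)
step 4: (527, 27)  from 1·(488,25) + (39,2)
step 5: (1015, 52)  from 1·(527,27) + (488,25)
(x₁, y₁) = (1015, 52);  1015² − 381·52² = 1 ✓

1015 52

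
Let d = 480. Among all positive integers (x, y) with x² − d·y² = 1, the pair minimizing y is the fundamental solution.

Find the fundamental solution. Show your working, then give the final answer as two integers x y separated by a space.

√480 = [21; 1,9,1,42, …], period ℓ=4 (even) → k=3
a_0=21:  p_0=21·1+0=21,  q_0=21·0+1=1
…
a_2=9:  p_2=9·22+21=219,  q_2=9·1+1=10
a_3=1:  p_3=1·219+22=241,  q_3=1·10+1=11
→ (241, 11).  Check: 241²=58081, 480·11²=58080, difference 1.

241 11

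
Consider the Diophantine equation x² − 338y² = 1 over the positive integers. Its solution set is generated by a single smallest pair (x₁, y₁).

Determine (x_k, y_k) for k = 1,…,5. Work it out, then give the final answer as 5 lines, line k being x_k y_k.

[18; 2,1,1,2,36] for √338; ℓ=5 ⇒ convergent index 9
k=0  a_k=18  p_k/q_k = 18/1
…
k=2  a_k=1  p_k/q_k = 55/3
…
k=8  a_k=1  p_k/q_k = 43958/2391
k=9  a_k=2  p_k/q_k = 114243/6214
(x₁, y₁) = (114243, 6214);  114243² − 338·6214² = 1 ✓
n=2: (114243,6214)∘(114243,6214) = (114243·114243+338·6214·6214, 114243·6214+6214·114243) = (26102926097,1419812004)
n=3: (26102926097,1419812004)∘(114243,6214) = (114243·26102926097+338·6214·1419812004, 114243·1419812004+6214·26102926097) = (5964153172084899,324407165539730)
n=4: (5964153172084899,324407165539730)∘(114243,6214) = (114243·5964153172084899+338·6214·324407165539730, 114243·324407165539730+6214·5964153172084899) = (1362725501650887306817,74122495624090936776)
n=5: (1362725501650887306817,74122495624090936776)∘(114243,6214) = (114243·1362725501650887306817+338·6214·74122495624090936776, 114243·74122495624090936776+6214·1362725501650887306817) = (311363698964240484013304163,16935952534841634614661406)

114243 6214
26102926097 1419812004
5964153172084899 324407165539730
1362725501650887306817 74122495624090936776
311363698964240484013304163 16935952534841634614661406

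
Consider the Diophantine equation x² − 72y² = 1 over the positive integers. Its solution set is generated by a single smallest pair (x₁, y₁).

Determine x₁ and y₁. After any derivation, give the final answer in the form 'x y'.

17 2

[8; 2,16] for √72; ℓ=2 ⇒ convergent index 1
k=0  a_k=8  p_k/q_k = 8/1
k=1  a_k=2  p_k/q_k = 17/2
(x₁, y₁) = (17, 2);  17² − 72·2² = 1 ✓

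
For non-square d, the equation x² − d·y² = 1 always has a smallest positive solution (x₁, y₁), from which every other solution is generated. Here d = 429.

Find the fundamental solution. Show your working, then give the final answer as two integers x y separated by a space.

1524095 73584

[20; 1,2,2,9,1,12,1,9,2,2,1,40] for √429; ℓ=12 ⇒ convergent index 11
i=0: a=20 ⇒ p=20, q=1
i=1: a=1 ⇒ p=21, q=1
…
i=3: a=2 ⇒ p=145, q=7
i=4: a=9 ⇒ p=1367, q=66
i=5: a=1 ⇒ p=1512, q=73
i=6: a=12 ⇒ p=19511, q=942
i=7: a=1 ⇒ p=21023, q=1015
i=8: a=9 ⇒ p=208718, q=10077
i=9: a=2 ⇒ p=438459, q=21169
i=10: a=2 ⇒ p=1085636, q=52415
i=11: a=1 ⇒ p=1524095, q=73584
(x₁, y₁) = (1524095, 73584);  1524095² − 429·73584² = 1 ✓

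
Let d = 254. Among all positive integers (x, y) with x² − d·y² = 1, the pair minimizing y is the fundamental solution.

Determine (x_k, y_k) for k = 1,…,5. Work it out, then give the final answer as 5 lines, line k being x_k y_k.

[15; 1,14,1,30] for √254; ℓ=4 ⇒ convergent index 3
a_0=15:  p_0=15·1+0=15,  q_0=15·0+1=1
a_1=1:  p_1=1·15+1=16,  q_1=1·1+0=1
a_2=14:  p_2=14·16+15=239,  q_2=14·1+1=15
a_3=1:  p_3=1·239+16=255,  q_3=1·15+1=16
fundamental: x₁=255, y₁=16  (since 65025 − 254·256 = 1)
n=2: (255,16)∘(255,16) = (255·255+254·16·16, 255·16+16·255) = (130049,8160)
n=3: (130049,8160)∘(255,16) = (255·130049+254·16·8160, 255·8160+16·130049) = (66324735,4161584)
n=4: (66324735,4161584)∘(255,16) = (255·66324735+254·16·4161584, 255·4161584+16·66324735) = (33825484801,2122399680)
n=5: (33825484801,2122399680)∘(255,16) = (255·33825484801+254·16·2122399680, 255·2122399680+16·33825484801) = (17250930923775,1082419675216)

255 16
130049 8160
66324735 4161584
33825484801 2122399680
17250930923775 1082419675216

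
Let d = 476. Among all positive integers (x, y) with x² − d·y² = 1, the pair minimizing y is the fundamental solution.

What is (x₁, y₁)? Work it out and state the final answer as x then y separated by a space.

28799 1320

[21; 1,4,2,10,2,4,1,42] for √476; ℓ=8 ⇒ convergent index 7
i=0: a=21 ⇒ p=21, q=1
i=1: a=1 ⇒ p=22, q=1
i=2: a=4 ⇒ p=109, q=5
i=3: a=2 ⇒ p=240, q=11
i=4: a=10 ⇒ p=2509, q=115
i=5: a=2 ⇒ p=5258, q=241
i=6: a=4 ⇒ p=23541, q=1079
i=7: a=1 ⇒ p=28799, q=1320
(x₁, y₁) = (28799, 1320);  28799² − 476·1320² = 1 ✓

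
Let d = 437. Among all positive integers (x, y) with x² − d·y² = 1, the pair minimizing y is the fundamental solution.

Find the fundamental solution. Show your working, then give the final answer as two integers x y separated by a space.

4599 220

√437 → a₀=20, period (1,9,2,9,1,40); ℓ=6 even so k=5
i=0: a=20 ⇒ p=20, q=1
…
i=4: a=9 ⇒ p=4160, q=199
i=5: a=1 ⇒ p=4599, q=220
fundamental: x₁=4599, y₁=220  (since 21150801 − 437·48400 = 1)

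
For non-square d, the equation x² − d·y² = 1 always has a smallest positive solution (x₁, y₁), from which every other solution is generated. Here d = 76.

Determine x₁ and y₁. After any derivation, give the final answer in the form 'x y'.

√76 → a₀=8, period (1,2,1,1,5,4,5,1,1,2,1,16); ℓ=12 even so k=11
a_0=8:  p_0=8·1+0=8,  q_0=8·0+1=1
a_1=1:  p_1=1·8+1=9,  q_1=1·1+0=1
…
a_6=4:  p_6=4·340+61=1421,  q_6=4·39+7=163
…
a_8=1:  p_8=1·7445+1421=8866,  q_8=1·854+163=1017
…
a_10=2:  p_10=2·16311+8866=41488,  q_10=2·1871+1017=4759
a_11=1:  p_11=1·41488+16311=57799,  q_11=1·4759+1871=6630
→ (57799, 6630).  Check: 57799²=3340724401, 76·6630²=3340724400, difference 1.

57799 6630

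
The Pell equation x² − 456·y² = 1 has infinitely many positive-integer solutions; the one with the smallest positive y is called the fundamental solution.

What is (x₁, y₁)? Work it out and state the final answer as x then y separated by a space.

√456 → a₀=21, period (2,1,4,1,2,42); ℓ=6 even so k=5
step 0: (21, 1)  from 21·(1,0) + (0,1)
…
step 2: (64, 3)  from 1·(43,2) + (21,1)
…
step 4: (363, 17)  from 1·(299,14) + (64,3)
step 5: (1025, 48)  from 2·(363,17) + (299,14)
fundamental: x₁=1025, y₁=48  (since 1050625 − 456·2304 = 1)

1025 48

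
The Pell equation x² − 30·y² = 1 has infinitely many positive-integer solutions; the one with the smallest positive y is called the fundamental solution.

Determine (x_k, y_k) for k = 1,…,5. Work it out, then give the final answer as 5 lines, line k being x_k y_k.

11 2
241 44
5291 966
116161 21208
2550251 465610

[5; 2,10] for √30; ℓ=2 ⇒ convergent index 1
a_0=5:  p_0=5·1+0=5,  q_0=5·0+1=1
a_1=2:  p_1=2·5+1=11,  q_1=2·1+0=2
fundamental: x₁=11, y₁=2  (since 121 − 30·4 = 1)
k=2:  x_2 = 11·11+30·2·2 = 241,  y_2 = 11·2+2·11 = 44
k=3:  x_3 = 11·241+30·2·44 = 5291,  y_3 = 11·44+2·241 = 966
k=4:  x_4 = 11·5291+30·2·966 = 116161,  y_4 = 11·966+2·5291 = 21208
k=5:  x_5 = 11·116161+30·2·21208 = 2550251,  y_5 = 11·21208+2·116161 = 465610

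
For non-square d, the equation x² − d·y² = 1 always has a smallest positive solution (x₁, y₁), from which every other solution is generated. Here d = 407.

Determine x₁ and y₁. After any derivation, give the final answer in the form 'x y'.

2663 132

[20; 5,1,2,1,5,40] for √407; ℓ=6 ⇒ convergent index 5
a_0=20:  p_0=20·1+0=20,  q_0=20·0+1=1
…
a_2=1:  p_2=1·101+20=121,  q_2=1·5+1=6
a_3=2:  p_3=2·121+101=343,  q_3=2·6+5=17
a_4=1:  p_4=1·343+121=464,  q_4=1·17+6=23
a_5=5:  p_5=5·464+343=2663,  q_5=5·23+17=132
→ (2663, 132).  Check: 2663²=7091569, 407·132²=7091568, difference 1.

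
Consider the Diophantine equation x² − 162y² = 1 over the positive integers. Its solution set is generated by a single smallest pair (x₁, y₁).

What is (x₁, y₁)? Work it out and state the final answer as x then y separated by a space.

19601 1540

[12; 1,2,1,2,12,2,1,2,1,24] for √162; ℓ=10 ⇒ convergent index 9
step 0: (12, 1)  from 12·(1,0) + (0,1)
step 1: (13, 1)  from 1·(12,1) + (1,0)
step 2: (38, 3)  from 2·(13,1) + (12,1)
step 3: (51, 4)  from 1·(38,3) + (13,1)
…
step 5: (1731, 136)  from 12·(140,11) + (51,4)
step 6: (3602, 283)  from 2·(1731,136) + (140,11)
…
step 8: (14268, 1121)  from 2·(5333,419) + (3602,283)
step 9: (19601, 1540)  from 1·(14268,1121) + (5333,419)
→ (19601, 1540).  Check: 19601²=384199201, 162·1540²=384199200, difference 1.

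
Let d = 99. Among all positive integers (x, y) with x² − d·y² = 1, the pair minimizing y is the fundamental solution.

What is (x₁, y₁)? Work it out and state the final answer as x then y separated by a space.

10 1

d=99: √d = [9; 1,18] (ℓ=2, even), read p_1/q_1
k=0  a_k=9  p_k/q_k = 9/1
k=1  a_k=1  p_k/q_k = 10/1
→ (10, 1).  Check: 10²=100, 99·1²=99, difference 1.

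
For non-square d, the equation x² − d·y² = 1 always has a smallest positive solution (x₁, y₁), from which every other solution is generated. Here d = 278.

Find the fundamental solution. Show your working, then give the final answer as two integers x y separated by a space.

2501 150

√278 → a₀=16, period (1,2,16,2,1,32); ℓ=6 even so k=5
a_0=16:  p_0=16·1+0=16,  q_0=16·0+1=1
a_1=1:  p_1=1·16+1=17,  q_1=1·1+0=1
…
a_4=2:  p_4=2·817+50=1684,  q_4=2·49+3=101
a_5=1:  p_5=1·1684+817=2501,  q_5=1·101+49=150
(x₁, y₁) = (2501, 150);  2501² − 278·150² = 1 ✓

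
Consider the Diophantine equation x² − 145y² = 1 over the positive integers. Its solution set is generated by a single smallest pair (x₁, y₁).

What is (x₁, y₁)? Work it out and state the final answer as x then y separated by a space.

289 24

d=145: √d = [12; 24] (ℓ=1, odd), read p_1/q_1
i=0: a=12 ⇒ p=12, q=1
i=1: a=24 ⇒ p=289, q=24
(x₁, y₁) = (289, 24);  289² − 145·24² = 1 ✓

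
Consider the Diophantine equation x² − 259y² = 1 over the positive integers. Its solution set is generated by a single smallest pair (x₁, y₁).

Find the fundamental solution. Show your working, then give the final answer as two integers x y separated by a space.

√259 → a₀=16, period (10,1,2,3,4,3,2,1,10,32); ℓ=10 even so k=9
i=0: a=16 ⇒ p=16, q=1
i=1: a=10 ⇒ p=161, q=10
i=2: a=1 ⇒ p=177, q=11
i=3: a=2 ⇒ p=515, q=32
i=4: a=3 ⇒ p=1722, q=107
i=5: a=4 ⇒ p=7403, q=460
i=6: a=3 ⇒ p=23931, q=1487
…
i=8: a=1 ⇒ p=79196, q=4921
i=9: a=10 ⇒ p=847225, q=52644
fundamental: x₁=847225, y₁=52644  (since 717790200625 − 259·2771390736 = 1)

847225 52644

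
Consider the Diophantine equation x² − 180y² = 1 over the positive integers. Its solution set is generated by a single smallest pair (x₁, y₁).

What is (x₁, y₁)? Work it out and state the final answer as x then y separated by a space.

161 12

d=180: √d = [13; 2,2,2,26] (ℓ=4, even), read p_3/q_3
i=0: a=13 ⇒ p=13, q=1
…
i=2: a=2 ⇒ p=67, q=5
i=3: a=2 ⇒ p=161, q=12
→ (161, 12).  Check: 161²=25921, 180·12²=25920, difference 1.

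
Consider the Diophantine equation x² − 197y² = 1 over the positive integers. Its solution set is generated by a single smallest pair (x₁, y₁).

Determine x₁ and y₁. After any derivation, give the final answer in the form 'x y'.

[14; 28] for √197; ℓ=1 ⇒ convergent index 1
step 0: (14, 1)  from 14·(1,0) + (0,1)
step 1: (393, 28)  from 28·(14,1) + (1,0)
fundamental: x₁=393, y₁=28  (since 154449 − 197·784 = 1)

393 28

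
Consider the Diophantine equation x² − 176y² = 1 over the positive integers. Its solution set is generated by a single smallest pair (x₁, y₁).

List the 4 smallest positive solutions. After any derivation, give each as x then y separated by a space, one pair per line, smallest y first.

199 15
79201 5970
31521799 2376045
12545596801 945659940

d=176: √d = [13; 3,1,3,26] (ℓ=4, even), read p_3/q_3
a_0=13:  p_0=13·1+0=13,  q_0=13·0+1=1
…
a_2=1:  p_2=1·40+13=53,  q_2=1·3+1=4
a_3=3:  p_3=3·53+40=199,  q_3=3·4+3=15
(x₁, y₁) = (199, 15);  199² − 176·15² = 1 ✓
k=2:  x_2 = 199·199+176·15·15 = 79201,  y_2 = 199·15+15·199 = 5970
k=3:  x_3 = 199·79201+176·15·5970 = 31521799,  y_3 = 199·5970+15·79201 = 2376045
k=4:  x_4 = 199·31521799+176·15·2376045 = 12545596801,  y_4 = 199·2376045+15·31521799 = 945659940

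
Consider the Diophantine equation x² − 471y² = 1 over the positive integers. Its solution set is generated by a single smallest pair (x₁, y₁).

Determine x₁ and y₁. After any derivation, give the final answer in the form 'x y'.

√471 = [21; 1,2,2,1,3,…,2,1,42, …], period ℓ=14 (even) → k=13
k=0  a_k=21  p_k/q_k = 21/1
k=1  a_k=1  p_k/q_k = 22/1
k=2  a_k=2  p_k/q_k = 65/3
…
k=5  a_k=3  p_k/q_k = 803/37
…
k=8  a_k=4  p_k/q_k = 198665/9154
k=9  a_k=3  p_k/q_k = 644804/29711
…
k=12  a_k=2  p_k/q_k = 5506953/253747
k=13  a_k=1  p_k/q_k = 7838695/361188
(x₁, y₁) = (7838695, 361188);  7838695² − 471·361188² = 1 ✓

7838695 361188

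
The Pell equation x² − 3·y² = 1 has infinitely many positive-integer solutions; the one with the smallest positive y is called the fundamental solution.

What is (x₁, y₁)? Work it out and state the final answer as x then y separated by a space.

2 1

√3 → a₀=1, period (1,2); ℓ=2 even so k=1
a_0=1:  p_0=1·1+0=1,  q_0=1·0+1=1
a_1=1:  p_1=1·1+1=2,  q_1=1·1+0=1
fundamental: x₁=2, y₁=1  (since 4 − 3·1 = 1)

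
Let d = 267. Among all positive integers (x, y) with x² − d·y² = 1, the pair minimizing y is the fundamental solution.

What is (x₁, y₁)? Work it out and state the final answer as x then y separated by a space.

√267 = [16; 2,1,15,1,2,32, …], period ℓ=6 (even) → k=5
a_0=16:  p_0=16·1+0=16,  q_0=16·0+1=1
…
a_3=15:  p_3=15·49+33=768,  q_3=15·3+2=47
a_4=1:  p_4=1·768+49=817,  q_4=1·47+3=50
a_5=2:  p_5=2·817+768=2402,  q_5=2·50+47=147
→ (2402, 147).  Check: 2402²=5769604, 267·147²=5769603, difference 1.

2402 147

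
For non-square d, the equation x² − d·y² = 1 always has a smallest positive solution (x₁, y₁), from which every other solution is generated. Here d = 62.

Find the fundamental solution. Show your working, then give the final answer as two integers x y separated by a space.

63 8

√62 → a₀=7, period (1,6,1,14); ℓ=4 even so k=3
i=0: a=7 ⇒ p=7, q=1
…
i=2: a=6 ⇒ p=55, q=7
i=3: a=1 ⇒ p=63, q=8
(x₁, y₁) = (63, 8);  63² − 62·8² = 1 ✓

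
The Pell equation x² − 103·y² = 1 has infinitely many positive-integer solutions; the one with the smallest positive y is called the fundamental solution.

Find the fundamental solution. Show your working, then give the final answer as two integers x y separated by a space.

√103 → a₀=10, period (6,1,2,1,1,9,1,1,2,1,6,20); ℓ=12 even so k=11
a_0=10:  p_0=10·1+0=10,  q_0=10·0+1=1
a_1=6:  p_1=6·10+1=61,  q_1=6·1+0=6
a_2=1:  p_2=1·61+10=71,  q_2=1·6+1=7
a_3=2:  p_3=2·71+61=203,  q_3=2·7+6=20
a_4=1:  p_4=1·203+71=274,  q_4=1·20+7=27
a_5=1:  p_5=1·274+203=477,  q_5=1·27+20=47
a_6=9:  p_6=9·477+274=4567,  q_6=9·47+27=450
a_7=1:  p_7=1·4567+477=5044,  q_7=1·450+47=497
a_8=1:  p_8=1·5044+4567=9611,  q_8=1·497+450=947
a_9=2:  p_9=2·9611+5044=24266,  q_9=2·947+497=2391
a_10=1:  p_10=1·24266+9611=33877,  q_10=1·2391+947=3338
a_11=6:  p_11=6·33877+24266=227528,  q_11=6·3338+2391=22419
(x₁, y₁) = (227528, 22419);  227528² − 103·22419² = 1 ✓

227528 22419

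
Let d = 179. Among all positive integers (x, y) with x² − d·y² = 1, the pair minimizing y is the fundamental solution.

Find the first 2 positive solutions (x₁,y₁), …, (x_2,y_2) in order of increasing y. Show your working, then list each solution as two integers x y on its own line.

4190210 313191
35115719688199 2624672120220

[13; 2,1,1,1,3,…,1,2,26] for √179; ℓ=14 ⇒ convergent index 13
k=0  a_k=13  p_k/q_k = 13/1
k=1  a_k=2  p_k/q_k = 27/2
…
k=3  a_k=1  p_k/q_k = 67/5
k=4  a_k=1  p_k/q_k = 107/8
…
k=6  a_k=5  p_k/q_k = 2047/153
…
k=8  a_k=5  p_k/q_k = 137042/10243
k=9  a_k=3  p_k/q_k = 438125/32747
k=10  a_k=1  p_k/q_k = 575167/42990
…
k=12  a_k=1  p_k/q_k = 1588459/118727
k=13  a_k=2  p_k/q_k = 4190210/313191
→ (4190210, 313191).  Check: 4190210²=17557859844100, 179·313191²=17557859844099, difference 1.
(4190210+313191√179)^2 = 35115719688199 + 2624672120220√179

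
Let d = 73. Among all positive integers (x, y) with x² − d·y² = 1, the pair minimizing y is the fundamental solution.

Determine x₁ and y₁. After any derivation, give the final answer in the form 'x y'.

d=73: √d = [8; 1,1,5,5,1,1,16] (ℓ=7, odd), read p_13/q_13
a_0=8:  p_0=8·1+0=8,  q_0=8·0+1=1
…
a_5=1:  p_5=1·487+94=581,  q_5=1·57+11=68
…
a_9=1:  p_9=1·18737+17669=36406,  q_9=1·2193+2068=4261
…
a_12=1:  p_12=1·1040241+200767=1241008,  q_12=1·121751+23498=145249
a_13=1:  p_13=1·1241008+1040241=2281249,  q_13=1·145249+121751=267000
(x₁, y₁) = (2281249, 267000);  2281249² − 73·267000² = 1 ✓

2281249 267000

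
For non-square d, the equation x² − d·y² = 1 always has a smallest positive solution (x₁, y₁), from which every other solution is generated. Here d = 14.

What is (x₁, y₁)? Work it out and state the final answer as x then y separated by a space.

√14 = [3; 1,2,1,6, …], period ℓ=4 (even) → k=3
a_0=3:  p_0=3·1+0=3,  q_0=3·0+1=1
…
a_2=2:  p_2=2·4+3=11,  q_2=2·1+1=3
a_3=1:  p_3=1·11+4=15,  q_3=1·3+1=4
→ (15, 4).  Check: 15²=225, 14·4²=224, difference 1.

15 4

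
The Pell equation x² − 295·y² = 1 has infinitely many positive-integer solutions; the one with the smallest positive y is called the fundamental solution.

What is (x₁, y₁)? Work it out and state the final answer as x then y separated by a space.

[17; 5,1,2,3,2,6,2,3,2,1,5,34] for √295; ℓ=12 ⇒ convergent index 11
step 0: (17, 1)  from 17·(1,0) + (0,1)
…
step 2: (103, 6)  from 1·(86,5) + (17,1)
…
step 6: (14479, 843)  from 6·(2250,131) + (979,57)
…
step 10: (355517, 20699)  from 1·(247414,14405) + (108103,6294)
step 11: (2024999, 117900)  from 5·(355517,20699) + (247414,14405)
(x₁, y₁) = (2024999, 117900);  2024999² − 295·117900² = 1 ✓

2024999 117900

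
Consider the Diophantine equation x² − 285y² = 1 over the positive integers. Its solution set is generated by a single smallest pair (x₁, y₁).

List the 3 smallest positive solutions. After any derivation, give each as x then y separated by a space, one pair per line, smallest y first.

d=285: √d = [16; 1,7,2,7,1,32] (ℓ=6, even), read p_5/q_5
k=0  a_k=16  p_k/q_k = 16/1
k=1  a_k=1  p_k/q_k = 17/1
k=2  a_k=7  p_k/q_k = 135/8
k=3  a_k=2  p_k/q_k = 287/17
k=4  a_k=7  p_k/q_k = 2144/127
k=5  a_k=1  p_k/q_k = 2431/144
(x₁, y₁) = (2431, 144);  2431² − 285·144² = 1 ✓
(x_2, y_2) = (2431·2431 + 285·144·144, 2431·144 + 144·2431) = (11819521, 700128)
(x_3, y_3) = (2431·11819521 + 285·144·700128, 2431·700128 + 144·11819521) = (57466508671, 3404022192)

2431 144
11819521 700128
57466508671 3404022192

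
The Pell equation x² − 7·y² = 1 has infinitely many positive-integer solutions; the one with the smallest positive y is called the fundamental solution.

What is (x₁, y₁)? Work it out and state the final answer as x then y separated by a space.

√7 → a₀=2, period (1,1,1,4); ℓ=4 even so k=3
i=0: a=2 ⇒ p=2, q=1
…
i=2: a=1 ⇒ p=5, q=2
i=3: a=1 ⇒ p=8, q=3
→ (8, 3).  Check: 8²=64, 7·3²=63, difference 1.

8 3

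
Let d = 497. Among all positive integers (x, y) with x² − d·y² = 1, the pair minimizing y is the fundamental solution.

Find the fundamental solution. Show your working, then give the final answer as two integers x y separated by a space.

1201887 53912

√497 → a₀=22, period (3,2,2,5,6,5,2,2,3,44); ℓ=10 even so k=9
i=0: a=22 ⇒ p=22, q=1
i=1: a=3 ⇒ p=67, q=3
i=2: a=2 ⇒ p=156, q=7
…
i=4: a=5 ⇒ p=2051, q=92
i=5: a=6 ⇒ p=12685, q=569
…
i=7: a=2 ⇒ p=143637, q=6443
i=8: a=2 ⇒ p=352750, q=15823
i=9: a=3 ⇒ p=1201887, q=53912
→ (1201887, 53912).  Check: 1201887²=1444532360769, 497·53912²=1444532360768, difference 1.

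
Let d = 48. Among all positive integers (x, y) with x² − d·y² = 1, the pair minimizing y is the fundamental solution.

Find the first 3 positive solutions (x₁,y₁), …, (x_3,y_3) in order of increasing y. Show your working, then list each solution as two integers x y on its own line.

√48 → a₀=6, period (1,12); ℓ=2 even so k=1
a_0=6:  p_0=6·1+0=6,  q_0=6·0+1=1
a_1=1:  p_1=1·6+1=7,  q_1=1·1+0=1
(x₁, y₁) = (7, 1);  7² − 48·1² = 1 ✓
(7+1√48)^2 = 97 + 14√48
(7+1√48)^3 = 1351 + 195√48

7 1
97 14
1351 195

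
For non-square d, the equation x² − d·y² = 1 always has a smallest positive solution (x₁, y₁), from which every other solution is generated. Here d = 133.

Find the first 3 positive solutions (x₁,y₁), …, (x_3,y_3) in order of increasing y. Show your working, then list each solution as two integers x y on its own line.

2588599 224460
13401689565601 1162073863080
69383200415647777399 6016286479789825380

√133 → a₀=11, period (1,1,7,5,1,…,1,1,22); ℓ=16 even so k=15
step 0: (11, 1)  from 11·(1,0) + (0,1)
step 1: (12, 1)  from 1·(11,1) + (1,0)
…
step 3: (173, 15)  from 7·(23,2) + (12,1)
…
step 5: (1061, 92)  from 1·(888,77) + (173,15)
step 6: (1949, 169)  from 1·(1061,92) + (888,77)
…
step 11: (29927, 2595)  from 1·(18948,1643) + (10979,952)
step 12: (168583, 14618)  from 5·(29927,2595) + (18948,1643)
…
step 14: (1378591, 119539)  from 1·(1210008,104921) + (168583,14618)
step 15: (2588599, 224460)  from 1·(1378591,119539) + (1210008,104921)
(x₁, y₁) = (2588599, 224460);  2588599² − 133·224460² = 1 ✓
n=2: (2588599,224460)∘(2588599,224460) = (2588599·2588599+133·224460·224460, 2588599·224460+224460·2588599) = (13401689565601,1162073863080)
n=3: (13401689565601,1162073863080)∘(2588599,224460) = (2588599·13401689565601+133·224460·1162073863080, 2588599·1162073863080+224460·13401689565601) = (69383200415647777399,6016286479789825380)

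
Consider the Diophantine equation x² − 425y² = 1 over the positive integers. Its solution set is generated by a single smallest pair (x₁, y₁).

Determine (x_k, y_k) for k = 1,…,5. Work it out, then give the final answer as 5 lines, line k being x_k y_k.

143649 6968
41270070401 2001892464
11856808685922849 575139701115304
3406437421806992601601 165236485849022716128
978662658398448551768841249 47472111910877388597026840

[20; 1,1,1,1,1,1,40] for √425; ℓ=7 ⇒ convergent index 13
k=0  a_k=20  p_k/q_k = 20/1
…
k=4  a_k=1  p_k/q_k = 103/5
k=5  a_k=1  p_k/q_k = 165/8
…
k=8  a_k=1  p_k/q_k = 11153/541
…
k=10  a_k=1  p_k/q_k = 33191/1610
k=11  a_k=1  p_k/q_k = 55229/2679
k=12  a_k=1  p_k/q_k = 88420/4289
k=13  a_k=1  p_k/q_k = 143649/6968
(x₁, y₁) = (143649, 6968);  143649² − 425·6968² = 1 ✓
(143649+6968√425)^2 = 41270070401 + 2001892464√425
(143649+6968√425)^3 = 11856808685922849 + 575139701115304√425
(143649+6968√425)^4 = 3406437421806992601601 + 165236485849022716128√425
(143649+6968√425)^5 = 978662658398448551768841249 + 47472111910877388597026840√425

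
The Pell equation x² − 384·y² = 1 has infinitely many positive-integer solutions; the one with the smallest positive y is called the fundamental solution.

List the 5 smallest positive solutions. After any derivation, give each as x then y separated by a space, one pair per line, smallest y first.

4801 245
46099201 2352490
442644523201 22588608735
4250272665676801 216895818720980
40811117693184120001 2082633628770241225

√384 → a₀=19, period (1,1,2,9,2,1,1,38); ℓ=8 even so k=7
a_0=19:  p_0=19·1+0=19,  q_0=19·0+1=1
a_1=1:  p_1=1·19+1=20,  q_1=1·1+0=1
a_2=1:  p_2=1·20+19=39,  q_2=1·1+1=2
…
a_4=9:  p_4=9·98+39=921,  q_4=9·5+2=47
a_5=2:  p_5=2·921+98=1940,  q_5=2·47+5=99
a_6=1:  p_6=1·1940+921=2861,  q_6=1·99+47=146
a_7=1:  p_7=1·2861+1940=4801,  q_7=1·146+99=245
fundamental: x₁=4801, y₁=245  (since 23049601 − 384·60025 = 1)
(x_2, y_2) = (4801·4801 + 384·245·245, 4801·245 + 245·4801) = (46099201, 2352490)
(x_3, y_3) = (4801·46099201 + 384·245·2352490, 4801·2352490 + 245·46099201) = (442644523201, 22588608735)
(x_4, y_4) = (4801·442644523201 + 384·245·22588608735, 4801·22588608735 + 245·442644523201) = (4250272665676801, 216895818720980)
(x_5, y_5) = (4801·4250272665676801 + 384·245·216895818720980, 4801·216895818720980 + 245·4250272665676801) = (40811117693184120001, 2082633628770241225)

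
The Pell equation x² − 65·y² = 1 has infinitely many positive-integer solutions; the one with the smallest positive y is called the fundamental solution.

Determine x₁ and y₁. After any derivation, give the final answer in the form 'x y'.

√65 = [8; 16, …], period ℓ=1 (odd) → k=1
step 0: (8, 1)  from 8·(1,0) + (0,1)
step 1: (129, 16)  from 16·(8,1) + (1,0)
→ (129, 16).  Check: 129²=16641, 65·16²=16640, difference 1.

129 16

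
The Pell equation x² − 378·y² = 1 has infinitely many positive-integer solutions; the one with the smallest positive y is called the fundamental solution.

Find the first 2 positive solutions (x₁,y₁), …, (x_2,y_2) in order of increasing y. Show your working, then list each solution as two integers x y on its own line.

8749 450
153090001 7874100

√378 → a₀=19, period (2,3,1,4,1,3,2,38); ℓ=8 even so k=7
a_0=19:  p_0=19·1+0=19,  q_0=19·0+1=1
…
a_2=3:  p_2=3·39+19=136,  q_2=3·2+1=7
…
a_6=3:  p_6=3·1011+836=3869,  q_6=3·52+43=199
a_7=2:  p_7=2·3869+1011=8749,  q_7=2·199+52=450
(x₁, y₁) = (8749, 450);  8749² − 378·450² = 1 ✓
k=2:  x_2 = 8749·8749+378·450·450 = 153090001,  y_2 = 8749·450+450·8749 = 7874100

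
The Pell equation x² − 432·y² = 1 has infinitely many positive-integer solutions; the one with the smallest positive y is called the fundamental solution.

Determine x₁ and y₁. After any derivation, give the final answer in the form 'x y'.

1351 65

√432 → a₀=20, period (1,3,1,1,1,3,1,40); ℓ=8 even so k=7
i=0: a=20 ⇒ p=20, q=1
i=1: a=1 ⇒ p=21, q=1
i=2: a=3 ⇒ p=83, q=4
i=3: a=1 ⇒ p=104, q=5
…
i=6: a=3 ⇒ p=1060, q=51
i=7: a=1 ⇒ p=1351, q=65
fundamental: x₁=1351, y₁=65  (since 1825201 − 432·4225 = 1)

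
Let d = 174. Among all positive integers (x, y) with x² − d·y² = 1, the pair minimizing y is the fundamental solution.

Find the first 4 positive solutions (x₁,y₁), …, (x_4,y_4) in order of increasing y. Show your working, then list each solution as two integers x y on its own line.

d=174: √d = [13; 5,4,5,26] (ℓ=4, even), read p_3/q_3
a_0=13:  p_0=13·1+0=13,  q_0=13·0+1=1
a_1=5:  p_1=5·13+1=66,  q_1=5·1+0=5
a_2=4:  p_2=4·66+13=277,  q_2=4·5+1=21
a_3=5:  p_3=5·277+66=1451,  q_3=5·21+5=110
fundamental: x₁=1451, y₁=110  (since 2105401 − 174·12100 = 1)
k=2:  x_2 = 1451·1451+174·110·110 = 4210801,  y_2 = 1451·110+110·1451 = 319220
k=3:  x_3 = 1451·4210801+174·110·319220 = 12219743051,  y_3 = 1451·319220+110·4210801 = 926376330
k=4:  x_4 = 1451·12219743051+174·110·926376330 = 35461690123201,  y_4 = 1451·926376330+110·12219743051 = 2688343790440

1451 110
4210801 319220
12219743051 926376330
35461690123201 2688343790440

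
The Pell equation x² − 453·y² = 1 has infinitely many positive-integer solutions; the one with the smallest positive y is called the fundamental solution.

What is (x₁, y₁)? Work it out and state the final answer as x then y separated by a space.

d=453: √d = [21; 3,1,1,10,14,10,1,1,3,42] (ℓ=10, even), read p_9/q_9
a_0=21:  p_0=21·1+0=21,  q_0=21·0+1=1
a_1=3:  p_1=3·21+1=64,  q_1=3·1+0=3
a_2=1:  p_2=1·64+21=85,  q_2=1·3+1=4
a_3=1:  p_3=1·85+64=149,  q_3=1·4+3=7
…
a_5=14:  p_5=14·1575+149=22199,  q_5=14·74+7=1043
a_6=10:  p_6=10·22199+1575=223565,  q_6=10·1043+74=10504
…
a_8=1:  p_8=1·245764+223565=469329,  q_8=1·11547+10504=22051
a_9=3:  p_9=3·469329+245764=1653751,  q_9=3·22051+11547=77700
(x₁, y₁) = (1653751, 77700);  1653751² − 453·77700² = 1 ✓

1653751 77700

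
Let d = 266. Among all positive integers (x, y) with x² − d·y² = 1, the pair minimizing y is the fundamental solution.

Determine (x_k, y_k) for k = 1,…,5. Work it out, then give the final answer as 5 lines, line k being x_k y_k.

685 42
938449 57540
1285674445 78829758
1761373051201 107996710920
2413079794470925 147955415130642

√266 → a₀=16, period (3,4,3,32); ℓ=4 even so k=3
i=0: a=16 ⇒ p=16, q=1
i=1: a=3 ⇒ p=49, q=3
i=2: a=4 ⇒ p=212, q=13
i=3: a=3 ⇒ p=685, q=42
(x₁, y₁) = (685, 42);  685² − 266·42² = 1 ✓
(x_2, y_2) = (685·685 + 266·42·42, 685·42 + 42·685) = (938449, 57540)
(x_3, y_3) = (685·938449 + 266·42·57540, 685·57540 + 42·938449) = (1285674445, 78829758)
(x_4, y_4) = (685·1285674445 + 266·42·78829758, 685·78829758 + 42·1285674445) = (1761373051201, 107996710920)
(x_5, y_5) = (685·1761373051201 + 266·42·107996710920, 685·107996710920 + 42·1761373051201) = (2413079794470925, 147955415130642)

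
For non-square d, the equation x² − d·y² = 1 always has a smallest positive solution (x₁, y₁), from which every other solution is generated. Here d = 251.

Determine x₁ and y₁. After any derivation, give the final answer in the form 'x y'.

3674890 231957

d=251: √d = [15; 1,5,2,1,2,…,5,1,30] (ℓ=14, even), read p_13/q_13
step 0: (15, 1)  from 15·(1,0) + (0,1)
…
step 8: (61043, 3853)  from 2·(29563,1866) + (1917,121)
…
step 11: (577033, 36422)  from 2·(212692,13425) + (151649,9572)
step 12: (3097857, 195535)  from 5·(577033,36422) + (212692,13425)
step 13: (3674890, 231957)  from 1·(3097857,195535) + (577033,36422)
(x₁, y₁) = (3674890, 231957);  3674890² − 251·231957² = 1 ✓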